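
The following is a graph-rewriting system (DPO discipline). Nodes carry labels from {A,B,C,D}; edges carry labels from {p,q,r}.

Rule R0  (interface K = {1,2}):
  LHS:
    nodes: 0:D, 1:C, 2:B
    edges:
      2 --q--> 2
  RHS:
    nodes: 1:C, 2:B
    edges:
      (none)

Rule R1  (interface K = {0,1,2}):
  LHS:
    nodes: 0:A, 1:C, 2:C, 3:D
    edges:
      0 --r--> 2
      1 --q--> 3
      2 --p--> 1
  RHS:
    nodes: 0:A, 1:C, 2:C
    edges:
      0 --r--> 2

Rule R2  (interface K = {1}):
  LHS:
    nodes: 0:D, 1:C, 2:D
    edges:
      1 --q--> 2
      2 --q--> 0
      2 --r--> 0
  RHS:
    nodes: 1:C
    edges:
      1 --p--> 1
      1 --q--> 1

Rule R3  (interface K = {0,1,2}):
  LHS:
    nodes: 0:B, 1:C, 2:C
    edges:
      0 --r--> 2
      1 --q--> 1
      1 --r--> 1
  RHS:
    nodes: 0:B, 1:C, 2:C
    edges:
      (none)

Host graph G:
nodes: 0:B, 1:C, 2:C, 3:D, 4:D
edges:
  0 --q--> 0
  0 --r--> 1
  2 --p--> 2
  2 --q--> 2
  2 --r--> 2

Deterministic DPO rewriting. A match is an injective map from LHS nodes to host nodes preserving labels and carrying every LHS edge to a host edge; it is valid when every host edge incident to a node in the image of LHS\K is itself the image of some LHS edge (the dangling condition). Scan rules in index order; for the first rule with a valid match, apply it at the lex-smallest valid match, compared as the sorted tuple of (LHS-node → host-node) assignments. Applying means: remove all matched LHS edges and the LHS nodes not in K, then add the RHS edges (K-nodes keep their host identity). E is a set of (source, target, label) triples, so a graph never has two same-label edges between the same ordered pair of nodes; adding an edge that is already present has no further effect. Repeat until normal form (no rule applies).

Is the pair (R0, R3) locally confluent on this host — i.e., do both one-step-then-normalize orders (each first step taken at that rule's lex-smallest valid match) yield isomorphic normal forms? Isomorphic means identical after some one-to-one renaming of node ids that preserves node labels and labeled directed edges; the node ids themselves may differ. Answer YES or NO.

branch R0-first: apply at {0↦3, 1↦1, 2↦0} → |E|=4, then 1 more step(s) → NF |V|=4 |E|=1 V={0:B, 1:C, 2:C, 4:D} E=2-p->2
branch R3-first: apply at {0↦0, 1↦2, 2↦1} → |E|=2, then 1 more step(s) → NF |V|=4 |E|=1 V={0:B, 1:C, 2:C, 4:D} E=2-p->2
graphs isomorphic (equal up to label-preserving node renaming)

Answer: YES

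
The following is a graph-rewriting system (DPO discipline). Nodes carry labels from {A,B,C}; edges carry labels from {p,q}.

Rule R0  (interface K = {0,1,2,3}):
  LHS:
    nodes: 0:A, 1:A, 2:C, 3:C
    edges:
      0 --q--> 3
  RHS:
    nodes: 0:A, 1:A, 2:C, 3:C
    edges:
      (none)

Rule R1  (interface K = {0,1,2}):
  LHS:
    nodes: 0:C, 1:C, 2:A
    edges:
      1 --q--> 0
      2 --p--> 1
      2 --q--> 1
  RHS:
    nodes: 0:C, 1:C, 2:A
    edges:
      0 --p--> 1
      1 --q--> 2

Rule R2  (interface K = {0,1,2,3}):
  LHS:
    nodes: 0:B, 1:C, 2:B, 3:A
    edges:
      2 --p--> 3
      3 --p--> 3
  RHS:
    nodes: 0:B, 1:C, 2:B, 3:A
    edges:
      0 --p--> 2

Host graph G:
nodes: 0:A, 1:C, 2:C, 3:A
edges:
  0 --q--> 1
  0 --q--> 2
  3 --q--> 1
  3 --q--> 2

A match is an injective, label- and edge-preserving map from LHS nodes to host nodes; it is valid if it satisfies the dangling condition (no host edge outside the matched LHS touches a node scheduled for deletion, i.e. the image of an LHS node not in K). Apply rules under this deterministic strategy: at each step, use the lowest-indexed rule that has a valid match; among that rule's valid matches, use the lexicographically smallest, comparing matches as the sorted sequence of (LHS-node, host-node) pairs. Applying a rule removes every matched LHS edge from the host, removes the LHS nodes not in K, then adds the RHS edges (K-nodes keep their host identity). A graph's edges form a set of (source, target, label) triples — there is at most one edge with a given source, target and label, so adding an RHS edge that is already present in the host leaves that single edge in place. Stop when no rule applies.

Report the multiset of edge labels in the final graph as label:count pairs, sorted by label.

initial: |V|=4 |E|=4  E = 0-q->1 0-q->2 3-q->1 3-q->2
step 1: apply R0 at {0↦0, 1↦3, 2↦1, 3↦2}  → |V|=4 |E|=3  E = 0-q->1 3-q->1 3-q->2
step 2: apply R0 at {0↦0, 1↦3, 2↦2, 3↦1}  → |V|=4 |E|=2  E = 3-q->1 3-q->2
step 3: apply R0 at {0↦3, 1↦0, 2↦1, 3↦2}  → |V|=4 |E|=1  E = 3-q->1
step 4: apply R0 at {0↦3, 1↦0, 2↦2, 3↦1}  → |V|=4 |E|=0  E = ∅
final graph: no rule applies after step 4
NF edges: []

Answer: (no edges)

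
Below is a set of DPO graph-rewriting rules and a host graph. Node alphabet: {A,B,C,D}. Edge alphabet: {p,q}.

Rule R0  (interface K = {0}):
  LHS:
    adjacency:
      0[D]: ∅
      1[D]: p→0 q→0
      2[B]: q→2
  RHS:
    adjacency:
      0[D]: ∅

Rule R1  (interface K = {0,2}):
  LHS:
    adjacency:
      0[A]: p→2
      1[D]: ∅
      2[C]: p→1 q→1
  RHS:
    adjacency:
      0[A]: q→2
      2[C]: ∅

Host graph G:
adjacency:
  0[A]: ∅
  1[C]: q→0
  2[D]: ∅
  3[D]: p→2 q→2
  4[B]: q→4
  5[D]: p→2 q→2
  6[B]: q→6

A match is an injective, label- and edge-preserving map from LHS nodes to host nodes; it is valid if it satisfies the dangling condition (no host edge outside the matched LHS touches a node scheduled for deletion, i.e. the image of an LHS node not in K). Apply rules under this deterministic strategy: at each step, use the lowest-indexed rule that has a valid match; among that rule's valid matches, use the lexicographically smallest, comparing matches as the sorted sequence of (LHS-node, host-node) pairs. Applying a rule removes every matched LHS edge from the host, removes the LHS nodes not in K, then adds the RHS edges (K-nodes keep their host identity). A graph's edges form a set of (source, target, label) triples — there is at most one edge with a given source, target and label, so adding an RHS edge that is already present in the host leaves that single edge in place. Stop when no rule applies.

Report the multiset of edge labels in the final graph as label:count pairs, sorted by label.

[0] host  ⇒  7 nodes, 7 edges  {1-q->0 3-p->2 3-q->2 4-q->4 5-p->2 5-q->2 6-q->6}
[1] R0 @ {0↦2, 1↦3, 2↦4}  ⇒  5 nodes, 4 edges  {1-q->0 5-p->2 5-q->2 6-q->6}
[2] R0 @ {0↦2, 1↦5, 2↦6}  ⇒  3 nodes, 1 edges  {1-q->0}
halt: no rule applies after step 2
NF edges: [(1, 0, 'q')]

Answer: q:1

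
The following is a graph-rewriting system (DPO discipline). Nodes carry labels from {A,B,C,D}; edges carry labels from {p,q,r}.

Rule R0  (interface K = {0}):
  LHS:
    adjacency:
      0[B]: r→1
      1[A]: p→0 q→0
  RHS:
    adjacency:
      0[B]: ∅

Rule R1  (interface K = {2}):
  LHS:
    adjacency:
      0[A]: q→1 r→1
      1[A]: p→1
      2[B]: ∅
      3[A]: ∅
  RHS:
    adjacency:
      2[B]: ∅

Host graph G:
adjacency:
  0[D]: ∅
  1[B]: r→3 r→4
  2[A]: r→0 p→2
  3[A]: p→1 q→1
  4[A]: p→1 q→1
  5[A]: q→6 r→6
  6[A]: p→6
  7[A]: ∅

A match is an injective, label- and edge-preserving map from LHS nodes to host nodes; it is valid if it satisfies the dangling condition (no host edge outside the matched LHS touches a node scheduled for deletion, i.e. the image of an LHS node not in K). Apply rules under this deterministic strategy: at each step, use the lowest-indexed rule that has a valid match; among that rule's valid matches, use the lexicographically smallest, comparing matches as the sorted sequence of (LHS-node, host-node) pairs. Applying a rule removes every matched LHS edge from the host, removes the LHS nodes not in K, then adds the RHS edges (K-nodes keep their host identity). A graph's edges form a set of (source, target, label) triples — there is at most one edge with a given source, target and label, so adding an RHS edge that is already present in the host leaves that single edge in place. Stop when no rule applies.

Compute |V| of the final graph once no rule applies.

Answer: 3

Steps:
start.  V:8 E:11  edges: 1-r->3 1-r->4 2-r->0 2-p->2 3-p->1 3-q->1 4-p->1 4-q->1 5-q->6 5-r->6 6-p->6
1. fire R0 via {0↦1, 1↦3}  →  V:7 E:8  edges: 1-r->4 2-r->0 2-p->2 4-p->1 4-q->1 5-q->6 5-r->6 6-p->6
2. fire R0 via {0↦1, 1↦4}  →  V:6 E:5  edges: 2-r->0 2-p->2 5-q->6 5-r->6 6-p->6
3. fire R1 via {0↦5, 1↦6, 2↦1, 3↦7}  →  V:3 E:2  edges: 2-r->0 2-p->2
final graph: no rule applies after step 3
NF nodes: {0:D, 1:B, 2:A}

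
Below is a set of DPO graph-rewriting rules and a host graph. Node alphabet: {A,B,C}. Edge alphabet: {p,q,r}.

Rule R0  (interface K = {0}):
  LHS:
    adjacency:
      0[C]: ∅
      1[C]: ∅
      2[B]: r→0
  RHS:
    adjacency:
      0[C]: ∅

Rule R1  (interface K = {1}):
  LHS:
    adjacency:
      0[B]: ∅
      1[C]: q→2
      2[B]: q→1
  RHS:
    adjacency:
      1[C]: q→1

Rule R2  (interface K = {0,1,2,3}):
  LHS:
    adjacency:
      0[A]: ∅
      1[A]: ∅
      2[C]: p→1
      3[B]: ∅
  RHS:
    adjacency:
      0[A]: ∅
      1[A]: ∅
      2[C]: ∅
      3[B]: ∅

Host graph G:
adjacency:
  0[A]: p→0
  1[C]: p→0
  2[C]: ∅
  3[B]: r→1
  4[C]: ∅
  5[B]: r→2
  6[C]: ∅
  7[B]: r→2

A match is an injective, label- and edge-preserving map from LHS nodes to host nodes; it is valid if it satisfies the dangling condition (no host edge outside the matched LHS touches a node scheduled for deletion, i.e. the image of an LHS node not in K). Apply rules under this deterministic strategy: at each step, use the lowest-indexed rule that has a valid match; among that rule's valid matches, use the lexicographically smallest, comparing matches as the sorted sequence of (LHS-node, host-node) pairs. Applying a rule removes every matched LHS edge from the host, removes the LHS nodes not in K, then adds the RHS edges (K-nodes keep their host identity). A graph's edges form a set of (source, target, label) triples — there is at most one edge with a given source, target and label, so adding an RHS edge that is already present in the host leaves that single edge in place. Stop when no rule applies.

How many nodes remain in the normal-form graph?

Answer: 4

Rewrite trace:
start.  V:8 E:5  edges: 0-p->0 1-p->0 3-r->1 5-r->2 7-r->2
1. fire R0 via {0↦1, 1↦4, 2↦3}  →  V:6 E:4  edges: 0-p->0 1-p->0 5-r->2 7-r->2
2. fire R0 via {0↦2, 1↦6, 2↦5}  →  V:4 E:3  edges: 0-p->0 1-p->0 7-r->2
halt: no rule applies after step 2
NF nodes: {0:A, 1:C, 2:C, 7:B}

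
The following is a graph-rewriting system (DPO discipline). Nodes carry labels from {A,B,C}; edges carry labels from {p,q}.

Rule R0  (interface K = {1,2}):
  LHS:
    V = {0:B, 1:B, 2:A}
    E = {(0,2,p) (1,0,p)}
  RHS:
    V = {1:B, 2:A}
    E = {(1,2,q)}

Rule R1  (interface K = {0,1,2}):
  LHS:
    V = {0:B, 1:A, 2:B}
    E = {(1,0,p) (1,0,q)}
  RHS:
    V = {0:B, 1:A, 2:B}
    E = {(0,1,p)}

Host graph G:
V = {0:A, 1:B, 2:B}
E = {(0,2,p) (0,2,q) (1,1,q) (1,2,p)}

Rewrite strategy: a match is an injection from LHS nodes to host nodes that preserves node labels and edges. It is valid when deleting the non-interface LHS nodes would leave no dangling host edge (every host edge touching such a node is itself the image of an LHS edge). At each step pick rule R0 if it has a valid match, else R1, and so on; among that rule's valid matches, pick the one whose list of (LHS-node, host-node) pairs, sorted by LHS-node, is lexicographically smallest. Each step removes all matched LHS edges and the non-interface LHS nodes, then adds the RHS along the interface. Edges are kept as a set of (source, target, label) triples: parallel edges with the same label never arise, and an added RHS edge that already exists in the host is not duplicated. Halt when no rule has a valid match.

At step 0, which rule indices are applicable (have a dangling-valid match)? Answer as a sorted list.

R0: no valid match — LHS pattern not found
R1: 1 valid match — {0↦2, 1↦0, 2↦1}

Answer: [R1]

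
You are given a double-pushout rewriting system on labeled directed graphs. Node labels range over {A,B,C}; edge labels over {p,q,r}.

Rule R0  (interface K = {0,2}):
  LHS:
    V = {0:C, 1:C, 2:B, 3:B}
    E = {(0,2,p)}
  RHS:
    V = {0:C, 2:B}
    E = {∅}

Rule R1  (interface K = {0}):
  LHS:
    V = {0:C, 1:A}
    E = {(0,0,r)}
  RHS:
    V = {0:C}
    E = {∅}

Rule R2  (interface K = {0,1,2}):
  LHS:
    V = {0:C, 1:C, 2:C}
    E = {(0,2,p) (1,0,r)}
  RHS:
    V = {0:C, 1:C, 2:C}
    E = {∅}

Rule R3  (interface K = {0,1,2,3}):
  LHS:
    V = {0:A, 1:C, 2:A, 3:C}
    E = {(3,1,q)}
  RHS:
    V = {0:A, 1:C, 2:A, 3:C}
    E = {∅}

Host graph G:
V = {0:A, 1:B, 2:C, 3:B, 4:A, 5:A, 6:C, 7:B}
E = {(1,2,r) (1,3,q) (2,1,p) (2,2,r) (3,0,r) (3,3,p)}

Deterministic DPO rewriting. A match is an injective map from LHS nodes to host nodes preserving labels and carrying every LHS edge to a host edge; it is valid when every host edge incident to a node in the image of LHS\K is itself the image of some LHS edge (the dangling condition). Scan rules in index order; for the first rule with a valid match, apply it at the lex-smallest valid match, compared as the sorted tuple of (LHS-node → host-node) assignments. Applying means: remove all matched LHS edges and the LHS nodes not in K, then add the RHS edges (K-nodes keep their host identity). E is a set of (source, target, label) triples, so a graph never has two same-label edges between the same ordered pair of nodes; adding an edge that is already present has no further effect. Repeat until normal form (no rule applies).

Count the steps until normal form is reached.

Answer: 2

Rewrite trace:
initial: |V|=8 |E|=6  E = 1-r->2 1-q->3 2-p->1 2-r->2 3-r->0 3-p->3
step 1: apply R0 at {0↦2, 1↦6, 2↦1, 3↦7}  → |V|=6 |E|=5  E = 1-r->2 1-q->3 2-r->2 3-r->0 3-p->3
step 2: apply R1 at {0↦2, 1↦4}  → |V|=5 |E|=4  E = 1-r->2 1-q->3 3-r->0 3-p->3
normal form: no rule applies after step 2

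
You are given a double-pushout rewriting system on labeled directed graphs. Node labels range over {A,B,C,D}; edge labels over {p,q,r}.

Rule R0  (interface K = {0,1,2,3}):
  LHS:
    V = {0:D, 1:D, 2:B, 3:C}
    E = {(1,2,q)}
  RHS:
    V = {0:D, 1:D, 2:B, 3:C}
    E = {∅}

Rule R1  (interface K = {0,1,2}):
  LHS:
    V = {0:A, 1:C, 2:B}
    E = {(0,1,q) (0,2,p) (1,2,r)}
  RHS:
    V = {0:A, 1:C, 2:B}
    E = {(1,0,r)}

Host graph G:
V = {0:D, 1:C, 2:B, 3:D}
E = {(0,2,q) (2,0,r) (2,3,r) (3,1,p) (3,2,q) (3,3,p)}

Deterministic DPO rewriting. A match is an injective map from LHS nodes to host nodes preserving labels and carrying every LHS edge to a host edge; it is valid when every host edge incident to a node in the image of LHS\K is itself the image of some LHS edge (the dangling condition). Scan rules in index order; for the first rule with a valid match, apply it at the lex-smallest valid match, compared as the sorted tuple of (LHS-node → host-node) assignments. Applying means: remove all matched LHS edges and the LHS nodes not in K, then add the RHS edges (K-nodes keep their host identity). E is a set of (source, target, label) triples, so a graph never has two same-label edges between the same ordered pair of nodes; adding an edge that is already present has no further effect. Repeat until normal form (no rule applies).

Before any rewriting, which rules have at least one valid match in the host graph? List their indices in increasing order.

Answer: [R0]

Steps:
R0: 2 valid matches — {0↦0, 1↦3, 2↦2, 3↦1}, {0↦3, 1↦0, 2↦2, 3↦1}
R1: no valid match — LHS pattern not found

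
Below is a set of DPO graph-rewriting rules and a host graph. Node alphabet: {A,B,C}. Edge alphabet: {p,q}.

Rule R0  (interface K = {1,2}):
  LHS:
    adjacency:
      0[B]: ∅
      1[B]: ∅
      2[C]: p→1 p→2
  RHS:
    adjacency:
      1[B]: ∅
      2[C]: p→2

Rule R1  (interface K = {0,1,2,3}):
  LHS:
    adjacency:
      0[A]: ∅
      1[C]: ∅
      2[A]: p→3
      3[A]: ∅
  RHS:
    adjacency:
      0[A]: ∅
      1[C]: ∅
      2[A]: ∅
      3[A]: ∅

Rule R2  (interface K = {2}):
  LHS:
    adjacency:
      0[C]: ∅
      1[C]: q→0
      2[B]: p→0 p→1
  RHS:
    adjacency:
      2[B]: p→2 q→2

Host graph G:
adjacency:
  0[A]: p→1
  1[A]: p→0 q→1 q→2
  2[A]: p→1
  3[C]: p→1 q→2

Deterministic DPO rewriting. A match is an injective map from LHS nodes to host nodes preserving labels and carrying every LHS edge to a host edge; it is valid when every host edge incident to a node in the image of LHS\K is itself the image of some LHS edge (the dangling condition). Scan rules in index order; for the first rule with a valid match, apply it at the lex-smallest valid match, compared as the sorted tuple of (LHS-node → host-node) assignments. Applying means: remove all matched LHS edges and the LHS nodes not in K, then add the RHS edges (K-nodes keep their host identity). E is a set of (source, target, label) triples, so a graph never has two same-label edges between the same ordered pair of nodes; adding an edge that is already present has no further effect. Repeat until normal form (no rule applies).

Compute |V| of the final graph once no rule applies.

initial: |V|=4 |E|=7  E = 0-p->1 1-p->0 1-q->1 1-q->2 2-p->1 3-p->1 3-q->2
step 1: apply R1 at {0↦0, 1↦3, 2↦2, 3↦1}  → |V|=4 |E|=6  E = 0-p->1 1-p->0 1-q->1 1-q->2 3-p->1 3-q->2
step 2: apply R1 at {0↦2, 1↦3, 2↦0, 3↦1}  → |V|=4 |E|=5  E = 1-p->0 1-q->1 1-q->2 3-p->1 3-q->2
step 3: apply R1 at {0↦2, 1↦3, 2↦1, 3↦0}  → |V|=4 |E|=4  E = 1-q->1 1-q->2 3-p->1 3-q->2
final graph: no rule applies after step 3
NF nodes: {0:A, 1:A, 2:A, 3:C}

Answer: 4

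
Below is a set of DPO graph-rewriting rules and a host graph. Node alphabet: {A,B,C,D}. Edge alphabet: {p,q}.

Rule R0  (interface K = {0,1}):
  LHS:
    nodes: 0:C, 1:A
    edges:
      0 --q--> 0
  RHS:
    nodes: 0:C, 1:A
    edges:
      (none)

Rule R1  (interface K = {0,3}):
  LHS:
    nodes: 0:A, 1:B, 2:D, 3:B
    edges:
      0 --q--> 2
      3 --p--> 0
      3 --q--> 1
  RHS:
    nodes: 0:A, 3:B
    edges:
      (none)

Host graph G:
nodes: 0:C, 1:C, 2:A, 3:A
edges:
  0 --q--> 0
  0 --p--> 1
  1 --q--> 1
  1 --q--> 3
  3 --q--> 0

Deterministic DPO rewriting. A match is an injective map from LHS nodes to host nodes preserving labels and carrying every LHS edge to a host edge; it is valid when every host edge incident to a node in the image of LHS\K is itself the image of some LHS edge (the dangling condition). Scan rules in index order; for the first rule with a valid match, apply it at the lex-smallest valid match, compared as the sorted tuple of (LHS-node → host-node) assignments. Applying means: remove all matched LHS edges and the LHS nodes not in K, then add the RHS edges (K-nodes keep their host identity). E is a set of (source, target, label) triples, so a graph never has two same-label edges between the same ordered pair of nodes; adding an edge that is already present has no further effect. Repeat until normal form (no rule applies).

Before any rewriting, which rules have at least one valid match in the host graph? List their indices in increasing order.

R0: 4 valid matches — {0↦0, 1↦2}, {0↦0, 1↦3}, {0↦1, 1↦2} (+1 more)
R1: no valid match — LHS pattern not found

Answer: [R0]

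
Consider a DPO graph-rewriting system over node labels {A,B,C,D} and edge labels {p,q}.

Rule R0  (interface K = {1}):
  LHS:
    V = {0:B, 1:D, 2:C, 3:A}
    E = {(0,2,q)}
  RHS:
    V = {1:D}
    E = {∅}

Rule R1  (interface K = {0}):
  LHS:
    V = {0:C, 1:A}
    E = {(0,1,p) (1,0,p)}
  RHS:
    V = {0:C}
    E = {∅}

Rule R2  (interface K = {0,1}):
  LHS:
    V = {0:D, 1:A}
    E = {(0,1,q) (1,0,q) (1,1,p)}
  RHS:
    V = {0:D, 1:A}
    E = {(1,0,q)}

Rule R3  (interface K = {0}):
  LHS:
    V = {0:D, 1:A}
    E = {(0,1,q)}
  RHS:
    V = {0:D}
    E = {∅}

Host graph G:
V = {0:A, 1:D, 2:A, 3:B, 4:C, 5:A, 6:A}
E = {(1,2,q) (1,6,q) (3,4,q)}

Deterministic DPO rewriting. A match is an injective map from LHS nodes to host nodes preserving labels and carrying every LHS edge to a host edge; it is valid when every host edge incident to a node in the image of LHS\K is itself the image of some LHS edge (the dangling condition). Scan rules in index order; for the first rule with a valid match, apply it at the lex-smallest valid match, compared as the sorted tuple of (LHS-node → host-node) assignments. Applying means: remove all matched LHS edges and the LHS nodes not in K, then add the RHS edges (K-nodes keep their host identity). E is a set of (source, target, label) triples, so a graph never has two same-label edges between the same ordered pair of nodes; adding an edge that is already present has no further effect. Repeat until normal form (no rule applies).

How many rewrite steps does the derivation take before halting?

[0] host  ⇒  7 nodes, 3 edges  {1-q->2 1-q->6 3-q->4}
[1] R0 @ {0↦3, 1↦1, 2↦4, 3↦0}  ⇒  4 nodes, 2 edges  {1-q->2 1-q->6}
[2] R3 @ {0↦1, 1↦2}  ⇒  3 nodes, 1 edges  {1-q->6}
[3] R3 @ {0↦1, 1↦6}  ⇒  2 nodes, 0 edges  {∅}
final graph: no rule applies after step 3

Answer: 3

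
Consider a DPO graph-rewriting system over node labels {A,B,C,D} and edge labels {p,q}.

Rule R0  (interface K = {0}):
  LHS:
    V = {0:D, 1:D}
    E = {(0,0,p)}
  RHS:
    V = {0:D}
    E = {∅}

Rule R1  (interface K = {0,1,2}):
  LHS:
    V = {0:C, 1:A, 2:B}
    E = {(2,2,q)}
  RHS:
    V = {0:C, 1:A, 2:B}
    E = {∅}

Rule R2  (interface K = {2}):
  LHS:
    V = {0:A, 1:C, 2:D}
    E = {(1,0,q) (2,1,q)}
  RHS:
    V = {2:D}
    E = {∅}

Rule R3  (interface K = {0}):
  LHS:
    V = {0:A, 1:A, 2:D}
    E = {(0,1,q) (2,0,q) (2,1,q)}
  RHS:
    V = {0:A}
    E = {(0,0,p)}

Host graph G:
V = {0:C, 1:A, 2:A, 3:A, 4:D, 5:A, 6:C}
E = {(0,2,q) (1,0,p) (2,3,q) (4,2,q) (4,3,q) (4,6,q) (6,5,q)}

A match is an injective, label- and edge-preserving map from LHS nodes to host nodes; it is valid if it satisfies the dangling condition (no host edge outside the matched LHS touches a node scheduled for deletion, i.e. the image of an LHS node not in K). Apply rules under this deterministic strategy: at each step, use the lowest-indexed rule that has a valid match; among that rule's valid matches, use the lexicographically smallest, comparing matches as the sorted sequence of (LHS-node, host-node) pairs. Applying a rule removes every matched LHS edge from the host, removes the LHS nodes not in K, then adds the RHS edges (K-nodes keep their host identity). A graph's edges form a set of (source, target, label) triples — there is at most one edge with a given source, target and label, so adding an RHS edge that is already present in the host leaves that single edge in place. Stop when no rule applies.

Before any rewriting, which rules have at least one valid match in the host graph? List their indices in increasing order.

Answer: [R2]

Derivation:
R0: no valid match — LHS pattern not found
R1: no valid match — LHS pattern not found
R2: 1 valid match — {0↦5, 1↦6, 2↦4}
R3: no valid match — 1 raw match, all fail dangling condition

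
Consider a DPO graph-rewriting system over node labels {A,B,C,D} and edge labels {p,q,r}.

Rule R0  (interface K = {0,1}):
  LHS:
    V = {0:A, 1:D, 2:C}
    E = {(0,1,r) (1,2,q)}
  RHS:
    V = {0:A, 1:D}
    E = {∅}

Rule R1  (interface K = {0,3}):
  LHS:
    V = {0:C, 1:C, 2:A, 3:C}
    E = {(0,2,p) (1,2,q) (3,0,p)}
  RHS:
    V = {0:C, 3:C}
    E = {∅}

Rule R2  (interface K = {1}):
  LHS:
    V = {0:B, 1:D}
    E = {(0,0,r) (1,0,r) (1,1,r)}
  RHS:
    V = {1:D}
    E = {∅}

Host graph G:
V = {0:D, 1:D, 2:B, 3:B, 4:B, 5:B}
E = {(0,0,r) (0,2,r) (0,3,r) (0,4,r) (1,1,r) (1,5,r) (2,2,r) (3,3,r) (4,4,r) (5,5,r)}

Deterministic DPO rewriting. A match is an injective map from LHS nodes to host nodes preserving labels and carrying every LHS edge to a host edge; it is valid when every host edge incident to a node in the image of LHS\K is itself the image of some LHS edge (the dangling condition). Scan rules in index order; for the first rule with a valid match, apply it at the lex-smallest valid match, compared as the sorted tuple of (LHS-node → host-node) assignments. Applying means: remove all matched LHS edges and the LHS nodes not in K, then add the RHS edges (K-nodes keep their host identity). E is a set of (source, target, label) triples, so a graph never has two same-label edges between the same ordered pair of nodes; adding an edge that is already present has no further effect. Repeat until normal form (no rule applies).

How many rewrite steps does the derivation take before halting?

Answer: 2

Derivation:
[0] host  ⇒  6 nodes, 10 edges  {0-r->0 0-r->2 0-r->3 0-r->4 1-r->1 1-r->5 2-r->2 3-r->3 4-r->4 5-r->5}
[1] R2 @ {0↦2, 1↦0}  ⇒  5 nodes, 7 edges  {0-r->3 0-r->4 1-r->1 1-r->5 3-r->3 4-r->4 5-r->5}
[2] R2 @ {0↦5, 1↦1}  ⇒  4 nodes, 4 edges  {0-r->3 0-r->4 3-r->3 4-r->4}
normal form: no rule applies after step 2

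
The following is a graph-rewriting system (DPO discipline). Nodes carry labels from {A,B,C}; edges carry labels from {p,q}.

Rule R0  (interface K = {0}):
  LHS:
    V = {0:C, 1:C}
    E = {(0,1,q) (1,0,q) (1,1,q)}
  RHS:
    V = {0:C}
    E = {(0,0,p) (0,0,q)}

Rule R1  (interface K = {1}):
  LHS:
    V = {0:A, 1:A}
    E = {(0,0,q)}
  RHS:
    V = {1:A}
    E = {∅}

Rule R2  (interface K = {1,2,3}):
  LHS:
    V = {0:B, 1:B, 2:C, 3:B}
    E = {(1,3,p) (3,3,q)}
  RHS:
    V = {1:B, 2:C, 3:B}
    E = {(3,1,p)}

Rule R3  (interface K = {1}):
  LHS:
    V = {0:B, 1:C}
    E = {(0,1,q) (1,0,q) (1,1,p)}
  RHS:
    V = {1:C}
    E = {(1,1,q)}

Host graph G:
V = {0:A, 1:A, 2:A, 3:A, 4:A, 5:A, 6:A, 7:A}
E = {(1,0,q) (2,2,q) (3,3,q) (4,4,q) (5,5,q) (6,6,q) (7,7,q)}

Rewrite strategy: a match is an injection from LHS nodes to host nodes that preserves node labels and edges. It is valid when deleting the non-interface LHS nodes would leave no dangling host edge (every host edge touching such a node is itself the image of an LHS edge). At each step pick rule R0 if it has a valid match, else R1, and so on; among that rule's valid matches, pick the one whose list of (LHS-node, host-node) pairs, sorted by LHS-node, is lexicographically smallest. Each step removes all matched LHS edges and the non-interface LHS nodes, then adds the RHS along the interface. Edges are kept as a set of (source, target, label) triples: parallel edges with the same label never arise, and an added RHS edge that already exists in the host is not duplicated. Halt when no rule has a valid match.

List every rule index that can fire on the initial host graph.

R0: no valid match — LHS pattern not found
R1: 42 valid matches — {0↦2, 1↦0}, {0↦2, 1↦1}, {0↦2, 1↦3} (+39 more)
R2: no valid match — LHS pattern not found
R3: no valid match — LHS pattern not found

Answer: [R1]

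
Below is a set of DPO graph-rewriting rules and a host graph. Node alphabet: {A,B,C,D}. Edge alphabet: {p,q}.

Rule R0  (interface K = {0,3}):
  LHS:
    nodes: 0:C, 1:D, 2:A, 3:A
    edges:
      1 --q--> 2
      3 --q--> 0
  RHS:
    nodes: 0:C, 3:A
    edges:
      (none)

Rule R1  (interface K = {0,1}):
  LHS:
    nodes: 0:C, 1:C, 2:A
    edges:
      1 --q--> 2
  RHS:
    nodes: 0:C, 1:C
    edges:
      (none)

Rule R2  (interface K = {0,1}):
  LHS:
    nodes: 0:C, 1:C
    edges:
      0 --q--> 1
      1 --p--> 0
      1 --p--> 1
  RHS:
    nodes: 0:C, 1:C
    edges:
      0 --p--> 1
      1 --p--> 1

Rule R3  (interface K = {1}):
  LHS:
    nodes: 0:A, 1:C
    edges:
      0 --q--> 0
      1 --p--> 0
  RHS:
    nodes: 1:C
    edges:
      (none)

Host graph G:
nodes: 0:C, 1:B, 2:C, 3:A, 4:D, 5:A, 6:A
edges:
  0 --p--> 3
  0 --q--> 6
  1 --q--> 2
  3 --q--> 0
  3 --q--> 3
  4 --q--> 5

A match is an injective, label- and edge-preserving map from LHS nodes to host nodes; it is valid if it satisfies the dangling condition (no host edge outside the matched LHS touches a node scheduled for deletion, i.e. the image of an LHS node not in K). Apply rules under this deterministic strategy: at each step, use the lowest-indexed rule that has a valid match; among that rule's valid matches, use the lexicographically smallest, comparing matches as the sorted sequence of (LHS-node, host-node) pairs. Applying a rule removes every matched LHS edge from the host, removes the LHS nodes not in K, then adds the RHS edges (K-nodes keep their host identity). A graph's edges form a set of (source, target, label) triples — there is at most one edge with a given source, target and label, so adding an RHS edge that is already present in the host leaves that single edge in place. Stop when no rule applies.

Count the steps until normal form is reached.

Answer: 3

Derivation:
initial: |V|=7 |E|=6  E = 0-p->3 0-q->6 1-q->2 3-q->0 3-q->3 4-q->5
step 1: apply R0 at {0↦0, 1↦4, 2↦5, 3↦3}  → |V|=5 |E|=4  E = 0-p->3 0-q->6 1-q->2 3-q->3
step 2: apply R1 at {0↦2, 1↦0, 2↦6}  → |V|=4 |E|=3  E = 0-p->3 1-q->2 3-q->3
step 3: apply R3 at {0↦3, 1↦0}  → |V|=3 |E|=1  E = 1-q->2
halt: no rule applies after step 3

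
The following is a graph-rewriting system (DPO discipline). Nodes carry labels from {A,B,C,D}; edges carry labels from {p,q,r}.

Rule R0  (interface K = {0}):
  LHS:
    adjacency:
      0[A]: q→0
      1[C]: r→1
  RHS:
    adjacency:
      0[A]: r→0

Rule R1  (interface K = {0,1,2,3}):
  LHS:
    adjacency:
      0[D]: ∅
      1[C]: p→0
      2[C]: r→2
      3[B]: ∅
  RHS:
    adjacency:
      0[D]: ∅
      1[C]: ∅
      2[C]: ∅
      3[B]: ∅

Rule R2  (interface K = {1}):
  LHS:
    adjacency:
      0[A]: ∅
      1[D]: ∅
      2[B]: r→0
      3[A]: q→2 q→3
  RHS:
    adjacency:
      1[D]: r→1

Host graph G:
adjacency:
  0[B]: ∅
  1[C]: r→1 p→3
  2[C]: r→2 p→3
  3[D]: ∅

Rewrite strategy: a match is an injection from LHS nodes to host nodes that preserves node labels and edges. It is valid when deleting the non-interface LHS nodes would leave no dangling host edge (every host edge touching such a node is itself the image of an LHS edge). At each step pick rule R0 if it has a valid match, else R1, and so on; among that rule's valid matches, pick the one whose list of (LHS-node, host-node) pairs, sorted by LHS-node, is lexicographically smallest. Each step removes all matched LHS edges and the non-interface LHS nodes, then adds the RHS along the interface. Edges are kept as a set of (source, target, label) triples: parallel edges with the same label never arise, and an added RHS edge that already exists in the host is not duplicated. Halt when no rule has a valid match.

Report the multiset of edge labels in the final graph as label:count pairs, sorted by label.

[0] host  ⇒  4 nodes, 4 edges  {1-r->1 1-p->3 2-r->2 2-p->3}
[1] R1 @ {0↦3, 1↦1, 2↦2, 3↦0}  ⇒  4 nodes, 2 edges  {1-r->1 2-p->3}
[2] R1 @ {0↦3, 1↦2, 2↦1, 3↦0}  ⇒  4 nodes, 0 edges  {∅}
normal form: no rule applies after step 2
NF edges: []

Answer: (no edges)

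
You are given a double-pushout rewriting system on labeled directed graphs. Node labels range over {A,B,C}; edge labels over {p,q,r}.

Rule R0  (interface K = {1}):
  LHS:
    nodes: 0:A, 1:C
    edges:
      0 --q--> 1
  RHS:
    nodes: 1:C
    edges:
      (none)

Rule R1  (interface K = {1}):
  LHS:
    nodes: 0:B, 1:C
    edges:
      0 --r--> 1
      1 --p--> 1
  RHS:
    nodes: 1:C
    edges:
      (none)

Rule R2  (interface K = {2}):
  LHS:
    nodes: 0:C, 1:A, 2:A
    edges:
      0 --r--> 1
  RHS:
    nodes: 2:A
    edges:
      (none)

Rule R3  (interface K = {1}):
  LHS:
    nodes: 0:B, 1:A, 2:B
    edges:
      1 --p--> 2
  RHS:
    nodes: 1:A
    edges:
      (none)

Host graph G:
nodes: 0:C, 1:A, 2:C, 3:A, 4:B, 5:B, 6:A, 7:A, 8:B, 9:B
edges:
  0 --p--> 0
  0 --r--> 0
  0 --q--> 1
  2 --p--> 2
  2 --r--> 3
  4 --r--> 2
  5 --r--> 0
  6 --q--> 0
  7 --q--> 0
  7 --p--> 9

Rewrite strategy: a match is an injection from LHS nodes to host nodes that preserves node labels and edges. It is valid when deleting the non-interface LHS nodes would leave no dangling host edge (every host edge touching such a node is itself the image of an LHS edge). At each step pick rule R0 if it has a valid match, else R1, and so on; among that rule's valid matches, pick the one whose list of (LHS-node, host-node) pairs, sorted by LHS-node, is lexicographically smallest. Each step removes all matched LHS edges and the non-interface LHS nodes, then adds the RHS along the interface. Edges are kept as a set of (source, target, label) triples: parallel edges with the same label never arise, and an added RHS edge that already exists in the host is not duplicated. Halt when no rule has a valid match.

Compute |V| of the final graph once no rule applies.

initial: |V|=10 |E|=10  E = 0-p->0 0-r->0 0-q->1 2-p->2 2-r->3 4-r->2 5-r->0 6-q->0 7-q->0 7-p->9
step 1: apply R0 at {0↦6, 1↦0}  → |V|=9 |E|=9  E = 0-p->0 0-r->0 0-q->1 2-p->2 2-r->3 4-r->2 5-r->0 7-q->0 7-p->9
step 2: apply R1 at {0↦4, 1↦2}  → |V|=8 |E|=7  E = 0-p->0 0-r->0 0-q->1 2-r->3 5-r->0 7-q->0 7-p->9
step 3: apply R1 at {0↦5, 1↦0}  → |V|=7 |E|=5  E = 0-r->0 0-q->1 2-r->3 7-q->0 7-p->9
step 4: apply R2 at {0↦2, 1↦3, 2↦1}  → |V|=5 |E|=4  E = 0-r->0 0-q->1 7-q->0 7-p->9
step 5: apply R3 at {0↦8, 1↦7, 2↦9}  → |V|=3 |E|=3  E = 0-r->0 0-q->1 7-q->0
step 6: apply R0 at {0↦7, 1↦0}  → |V|=2 |E|=2  E = 0-r->0 0-q->1
halt: no rule applies after step 6
NF nodes: {0:C, 1:A}

Answer: 2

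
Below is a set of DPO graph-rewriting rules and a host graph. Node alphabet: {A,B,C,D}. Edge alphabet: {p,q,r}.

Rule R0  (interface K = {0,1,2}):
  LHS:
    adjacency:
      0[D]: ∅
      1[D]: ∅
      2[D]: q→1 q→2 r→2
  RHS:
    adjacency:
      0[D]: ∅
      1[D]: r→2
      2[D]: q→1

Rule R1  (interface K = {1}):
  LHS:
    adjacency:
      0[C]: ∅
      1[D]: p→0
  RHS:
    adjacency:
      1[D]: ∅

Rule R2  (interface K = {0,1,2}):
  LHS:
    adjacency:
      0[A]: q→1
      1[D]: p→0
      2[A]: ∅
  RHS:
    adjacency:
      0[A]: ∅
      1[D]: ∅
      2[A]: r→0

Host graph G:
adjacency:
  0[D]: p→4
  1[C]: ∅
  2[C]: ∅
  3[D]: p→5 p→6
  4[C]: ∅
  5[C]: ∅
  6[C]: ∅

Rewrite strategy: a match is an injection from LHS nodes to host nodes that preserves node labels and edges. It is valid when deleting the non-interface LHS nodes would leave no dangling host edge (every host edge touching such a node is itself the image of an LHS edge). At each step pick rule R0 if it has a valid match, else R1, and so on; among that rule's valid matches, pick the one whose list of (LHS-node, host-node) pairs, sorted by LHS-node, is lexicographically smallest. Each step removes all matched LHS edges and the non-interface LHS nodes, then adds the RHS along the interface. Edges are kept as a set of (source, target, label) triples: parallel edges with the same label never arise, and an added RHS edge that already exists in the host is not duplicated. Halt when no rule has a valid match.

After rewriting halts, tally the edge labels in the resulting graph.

Answer: (no edges)

Rewrite trace:
[0] host  ⇒  7 nodes, 3 edges  {0-p->4 3-p->5 3-p->6}
[1] R1 @ {0↦4, 1↦0}  ⇒  6 nodes, 2 edges  {3-p->5 3-p->6}
[2] R1 @ {0↦5, 1↦3}  ⇒  5 nodes, 1 edges  {3-p->6}
[3] R1 @ {0↦6, 1↦3}  ⇒  4 nodes, 0 edges  {∅}
halt: no rule applies after step 3
NF edges: []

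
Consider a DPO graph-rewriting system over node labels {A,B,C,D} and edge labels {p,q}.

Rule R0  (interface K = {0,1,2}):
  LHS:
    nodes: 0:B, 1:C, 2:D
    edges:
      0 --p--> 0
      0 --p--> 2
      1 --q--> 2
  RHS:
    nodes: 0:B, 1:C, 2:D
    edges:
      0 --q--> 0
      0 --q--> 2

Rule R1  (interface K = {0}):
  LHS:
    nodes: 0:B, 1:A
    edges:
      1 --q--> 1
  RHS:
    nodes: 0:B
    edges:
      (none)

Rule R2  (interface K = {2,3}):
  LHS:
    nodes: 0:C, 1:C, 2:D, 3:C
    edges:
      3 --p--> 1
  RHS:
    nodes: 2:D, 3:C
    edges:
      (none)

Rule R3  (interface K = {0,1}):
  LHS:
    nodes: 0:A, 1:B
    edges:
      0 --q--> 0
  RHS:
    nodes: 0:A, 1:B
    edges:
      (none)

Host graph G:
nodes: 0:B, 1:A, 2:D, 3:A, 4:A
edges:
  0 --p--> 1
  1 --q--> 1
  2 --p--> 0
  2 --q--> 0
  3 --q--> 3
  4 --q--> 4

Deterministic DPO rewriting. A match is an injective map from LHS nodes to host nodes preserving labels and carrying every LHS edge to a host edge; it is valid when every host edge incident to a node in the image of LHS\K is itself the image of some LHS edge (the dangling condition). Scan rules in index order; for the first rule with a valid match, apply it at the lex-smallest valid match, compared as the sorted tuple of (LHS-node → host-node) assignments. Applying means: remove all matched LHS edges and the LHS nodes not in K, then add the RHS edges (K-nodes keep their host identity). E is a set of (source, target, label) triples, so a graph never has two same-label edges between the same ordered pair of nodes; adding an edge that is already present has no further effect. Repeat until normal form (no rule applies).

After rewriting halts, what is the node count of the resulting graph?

Answer: 3

Derivation:
[0] host  ⇒  5 nodes, 6 edges  {0-p->1 1-q->1 2-p->0 2-q->0 3-q->3 4-q->4}
[1] R1 @ {0↦0, 1↦3}  ⇒  4 nodes, 5 edges  {0-p->1 1-q->1 2-p->0 2-q->0 4-q->4}
[2] R1 @ {0↦0, 1↦4}  ⇒  3 nodes, 4 edges  {0-p->1 1-q->1 2-p->0 2-q->0}
[3] R3 @ {0↦1, 1↦0}  ⇒  3 nodes, 3 edges  {0-p->1 2-p->0 2-q->0}
normal form: no rule applies after step 3
NF nodes: {0:B, 1:A, 2:D}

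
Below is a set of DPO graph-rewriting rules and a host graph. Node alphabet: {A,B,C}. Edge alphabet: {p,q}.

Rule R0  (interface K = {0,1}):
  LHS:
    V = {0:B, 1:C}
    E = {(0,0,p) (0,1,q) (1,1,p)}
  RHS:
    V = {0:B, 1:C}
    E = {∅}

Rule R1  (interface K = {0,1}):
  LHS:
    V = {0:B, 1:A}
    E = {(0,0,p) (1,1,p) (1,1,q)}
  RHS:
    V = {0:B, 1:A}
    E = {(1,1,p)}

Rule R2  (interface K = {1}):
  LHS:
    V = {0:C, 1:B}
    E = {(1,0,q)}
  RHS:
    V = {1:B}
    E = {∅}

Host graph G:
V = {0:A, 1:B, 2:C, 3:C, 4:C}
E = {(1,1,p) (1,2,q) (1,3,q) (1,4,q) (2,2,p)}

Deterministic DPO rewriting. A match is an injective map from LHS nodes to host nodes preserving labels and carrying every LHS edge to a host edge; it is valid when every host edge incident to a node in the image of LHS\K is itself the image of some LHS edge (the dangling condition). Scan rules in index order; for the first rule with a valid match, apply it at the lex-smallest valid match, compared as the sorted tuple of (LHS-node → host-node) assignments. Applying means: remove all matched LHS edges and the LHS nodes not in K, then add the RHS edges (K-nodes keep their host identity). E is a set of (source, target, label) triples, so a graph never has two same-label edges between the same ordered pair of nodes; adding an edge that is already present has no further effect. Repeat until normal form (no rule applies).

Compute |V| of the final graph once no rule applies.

Answer: 3

Derivation:
[0] host  ⇒  5 nodes, 5 edges  {1-p->1 1-q->2 1-q->3 1-q->4 2-p->2}
[1] R0 @ {0↦1, 1↦2}  ⇒  5 nodes, 2 edges  {1-q->3 1-q->4}
[2] R2 @ {0↦3, 1↦1}  ⇒  4 nodes, 1 edges  {1-q->4}
[3] R2 @ {0↦4, 1↦1}  ⇒  3 nodes, 0 edges  {∅}
halt: no rule applies after step 3
NF nodes: {0:A, 1:B, 2:C}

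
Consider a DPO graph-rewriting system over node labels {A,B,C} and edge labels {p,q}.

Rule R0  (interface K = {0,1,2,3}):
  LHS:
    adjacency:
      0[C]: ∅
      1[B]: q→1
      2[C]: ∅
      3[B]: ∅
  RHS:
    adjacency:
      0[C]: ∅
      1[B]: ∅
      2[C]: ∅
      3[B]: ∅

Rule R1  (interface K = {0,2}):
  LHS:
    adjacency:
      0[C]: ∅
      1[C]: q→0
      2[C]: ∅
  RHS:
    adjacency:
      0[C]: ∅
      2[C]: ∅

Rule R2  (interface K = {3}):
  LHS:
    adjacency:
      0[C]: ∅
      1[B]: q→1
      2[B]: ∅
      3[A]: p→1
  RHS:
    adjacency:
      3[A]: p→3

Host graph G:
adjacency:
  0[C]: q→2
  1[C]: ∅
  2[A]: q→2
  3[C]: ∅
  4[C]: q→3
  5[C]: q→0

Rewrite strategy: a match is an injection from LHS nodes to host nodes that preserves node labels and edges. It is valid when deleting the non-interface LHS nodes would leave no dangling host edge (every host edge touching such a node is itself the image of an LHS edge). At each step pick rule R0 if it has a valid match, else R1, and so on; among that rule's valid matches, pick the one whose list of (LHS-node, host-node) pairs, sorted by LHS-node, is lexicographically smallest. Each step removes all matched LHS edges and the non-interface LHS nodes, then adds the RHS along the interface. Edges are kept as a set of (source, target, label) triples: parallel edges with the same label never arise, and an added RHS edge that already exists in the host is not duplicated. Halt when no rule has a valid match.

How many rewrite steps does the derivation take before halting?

initial: |V|=6 |E|=4  E = 0-q->2 2-q->2 4-q->3 5-q->0
step 1: apply R1 at {0↦0, 1↦5, 2↦1}  → |V|=5 |E|=3  E = 0-q->2 2-q->2 4-q->3
step 2: apply R1 at {0↦3, 1↦4, 2↦0}  → |V|=4 |E|=2  E = 0-q->2 2-q->2
halt: no rule applies after step 2

Answer: 2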